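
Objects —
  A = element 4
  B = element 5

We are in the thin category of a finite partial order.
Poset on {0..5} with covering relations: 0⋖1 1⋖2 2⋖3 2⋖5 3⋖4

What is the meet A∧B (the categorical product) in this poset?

Answer: A∧B = 2

Derivation:
Lower bounds of A=4 and B=5: {0,1,2}
  0 ⊑ 2
  1 ⊑ 2
  2 ⊑ 2
glb = 2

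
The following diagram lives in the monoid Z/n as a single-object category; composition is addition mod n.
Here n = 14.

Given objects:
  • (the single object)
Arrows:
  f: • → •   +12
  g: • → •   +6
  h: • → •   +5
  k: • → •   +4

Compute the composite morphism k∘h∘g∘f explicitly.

Answer: +13

Work:
  0 +12≡12 +6≡4 +5≡9 +4≡13  (mod 14)
result: +13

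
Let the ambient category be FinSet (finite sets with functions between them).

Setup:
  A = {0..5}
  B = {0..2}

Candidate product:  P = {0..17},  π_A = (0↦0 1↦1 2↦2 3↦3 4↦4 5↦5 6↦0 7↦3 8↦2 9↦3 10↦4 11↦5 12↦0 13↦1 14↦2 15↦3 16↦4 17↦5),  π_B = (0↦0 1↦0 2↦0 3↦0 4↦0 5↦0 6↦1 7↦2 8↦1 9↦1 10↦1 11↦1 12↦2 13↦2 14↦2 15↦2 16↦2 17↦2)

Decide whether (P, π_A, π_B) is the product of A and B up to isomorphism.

|A|·|B| = 6·3 = 18;  |P| = 18
Check the pairing map k ↦ (π_A(k), π_B(k)):
  0 ↦ (0,0)
  1 ↦ (1,0)
  2 ↦ (2,0)
  3 ↦ (3,0)
  4 ↦ (4,0)
  5 ↦ (5,0)
  6 ↦ (0,1)
  7 ↦ (3,2)
  8 ↦ (2,1)
  9 ↦ (3,1)
  10 ↦ (4,1)
  11 ↦ (5,1)
  12 ↦ (0,2)
  13 ↦ (1,2)
  14 ↦ (2,2)
  15 ↦ (3,2)  ✗ repeats pair of k=7
  16 ↦ (4,2)
  17 ↦ (5,2)
distinct pairs in image: 17 / 18 needed
  → (3,2) hit at k=7 and k=15

Answer: NOT A VALID PRODUCT — duplicate pair at indices 15,7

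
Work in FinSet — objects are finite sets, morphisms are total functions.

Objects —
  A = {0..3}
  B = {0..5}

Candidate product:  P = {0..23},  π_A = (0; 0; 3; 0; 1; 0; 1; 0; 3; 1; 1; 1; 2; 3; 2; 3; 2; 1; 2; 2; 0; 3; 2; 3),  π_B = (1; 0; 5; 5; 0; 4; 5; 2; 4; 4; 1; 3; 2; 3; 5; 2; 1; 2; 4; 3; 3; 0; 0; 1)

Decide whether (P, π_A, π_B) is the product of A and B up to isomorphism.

|A|·|B| = 4·6 = 24;  |P| = 24
Check the pairing map k ↦ (π_A(k), π_B(k)):
  0 : (0,1)
  1 : (0,0)
  2 : (3,5)
  3 : (0,5)
  4 : (1,0)
  5 : (0,4)
  6 : (1,5)
  7 : (0,2)
  8 : (3,4)
  9 : (1,4)
  10 : (1,1)
  11 : (1,3)
  12 : (2,2)
  13 : (3,3)
  14 : (2,5)
  15 : (3,2)
  16 : (2,1)
  17 : (1,2)
  18 : (2,4)
  19 : (2,3)
  20 : (0,3)
  21 : (3,0)
  22 : (2,0)
  23 : (3,1)
distinct pairs in image: 24 / 24 needed
  → bijection onto A×B; projections well-typed.

Answer: VALID PRODUCT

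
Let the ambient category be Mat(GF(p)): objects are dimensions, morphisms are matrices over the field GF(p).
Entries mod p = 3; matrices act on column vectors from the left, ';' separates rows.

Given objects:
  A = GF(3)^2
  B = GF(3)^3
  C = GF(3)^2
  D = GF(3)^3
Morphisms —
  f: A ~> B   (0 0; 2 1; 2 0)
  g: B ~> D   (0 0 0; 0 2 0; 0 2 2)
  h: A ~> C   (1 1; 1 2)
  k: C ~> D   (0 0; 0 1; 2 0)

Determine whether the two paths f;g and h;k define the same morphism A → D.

1) trace f;g:
  e0=⟨1,0⟩ f~>⟨0,2,2⟩ g~>⟨0,1,2⟩
  e1=⟨0,1⟩ f~>⟨0,1,0⟩ g~>⟨0,2,2⟩
  result₁ = (0 0; 1 2; 2 2)
2) trace h;k:
  e0=⟨1,0⟩ h~>⟨1,1⟩ k~>⟨0,1,2⟩
  e1=⟨0,1⟩ h~>⟨1,2⟩ k~>⟨0,2,2⟩
  result₂ = (0 0; 1 2; 2 2)
Equal? YES — commutes

Answer: COMMUTES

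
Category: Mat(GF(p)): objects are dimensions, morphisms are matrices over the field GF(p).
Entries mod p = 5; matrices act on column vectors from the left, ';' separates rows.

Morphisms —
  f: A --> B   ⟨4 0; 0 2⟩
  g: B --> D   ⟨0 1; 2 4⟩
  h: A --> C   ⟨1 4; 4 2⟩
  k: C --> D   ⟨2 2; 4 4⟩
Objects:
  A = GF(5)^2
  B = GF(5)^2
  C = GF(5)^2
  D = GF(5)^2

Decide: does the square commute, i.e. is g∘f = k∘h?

Answer: DOES NOT COMMUTE

Work:
1) trace f;g:
  e0=(1,0) f-->(4,0) g-->(0,3)
  e1=(0,1) f-->(0,2) g-->(2,3)
  ⟦path⟧₁ = ⟨0 2; 3 3⟩
2) trace h;k:
  e0=(1,0) h-->(1,4) k-->(0,0)
  e1=(0,1) h-->(4,2) k-->(2,4)
  ⟦path⟧₂ = ⟨0 2; 0 4⟩
Equal? NO — does not commute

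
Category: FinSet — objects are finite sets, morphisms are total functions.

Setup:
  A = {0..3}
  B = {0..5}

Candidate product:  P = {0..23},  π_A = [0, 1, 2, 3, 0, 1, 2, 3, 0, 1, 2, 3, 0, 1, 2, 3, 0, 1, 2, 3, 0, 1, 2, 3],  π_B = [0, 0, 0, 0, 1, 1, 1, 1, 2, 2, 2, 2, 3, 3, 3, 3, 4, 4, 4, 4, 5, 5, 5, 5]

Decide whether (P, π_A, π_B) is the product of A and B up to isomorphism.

Answer: VALID PRODUCT

Trace:
|A|·|B| = 4·6 = 24;  |P| = 24
Check the pairing map k ↦ (π_A(k), π_B(k)):
  0 : (0,0)
  1 : (1,0)
  2 : (2,0)
  3 : (3,0)
  4 : (0,1)
  5 : (1,1)
  6 : (2,1)
  7 : (3,1)
  8 : (0,2)
  9 : (1,2)
  10 : (2,2)
  11 : (3,2)
  12 : (0,3)
  13 : (1,3)
  14 : (2,3)
  15 : (3,3)
  16 : (0,4)
  17 : (1,4)
  18 : (2,4)
  19 : (3,4)
  20 : (0,5)
  21 : (1,5)
  22 : (2,5)
  23 : (3,5)
distinct pairs in image: 24 / 24 needed
  → bijection onto A×B; projections well-typed.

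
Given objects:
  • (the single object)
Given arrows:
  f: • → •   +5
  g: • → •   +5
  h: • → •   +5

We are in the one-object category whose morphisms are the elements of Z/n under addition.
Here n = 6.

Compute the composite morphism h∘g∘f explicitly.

  0 +5≡5 +5≡4 +5≡3  (mod 6)
composite: +3

Answer: +3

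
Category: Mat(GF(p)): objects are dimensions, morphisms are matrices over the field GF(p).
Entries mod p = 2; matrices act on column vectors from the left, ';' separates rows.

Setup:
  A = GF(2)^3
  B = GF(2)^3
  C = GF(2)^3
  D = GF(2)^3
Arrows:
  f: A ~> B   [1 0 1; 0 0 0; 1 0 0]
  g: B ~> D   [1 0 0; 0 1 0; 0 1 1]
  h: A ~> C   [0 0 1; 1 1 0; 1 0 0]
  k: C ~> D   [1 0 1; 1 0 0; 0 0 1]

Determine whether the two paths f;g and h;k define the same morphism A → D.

Along f;g (path 1):
  e0=(1,0,0) f~>(1,0,1) g~>(1,0,1)
  e1=(0,1,0) f~>(0,0,0) g~>(0,0,0)
  e2=(0,0,1) f~>(1,0,0) g~>(1,0,0)
  composite₁ = [1 0 1; 0 0 0; 1 0 0]
Along h;k (path 2):
  e0=(1,0,0) h~>(0,1,1) k~>(1,0,1)
  e1=(0,1,0) h~>(0,1,0) k~>(0,0,0)
  e2=(0,0,1) h~>(1,0,0) k~>(1,1,0)
  composite₂ = [1 0 1; 0 0 1; 1 0 0]
Equal? distinct morphisms ✗

Answer: DOES NOT COMMUTE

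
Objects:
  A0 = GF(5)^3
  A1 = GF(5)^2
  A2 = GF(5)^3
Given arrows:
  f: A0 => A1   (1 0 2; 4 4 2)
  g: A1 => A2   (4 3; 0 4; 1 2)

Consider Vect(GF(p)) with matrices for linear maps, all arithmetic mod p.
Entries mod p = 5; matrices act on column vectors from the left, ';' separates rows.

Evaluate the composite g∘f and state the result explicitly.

Answer: (1 2 4; 1 1 3; 4 3 1)

Work:
  e0=(1,0,0) f=>(1,4) g=>(1,1,4)
  e1=(0,1,0) f=>(0,4) g=>(2,1,3)
  e2=(0,0,1) f=>(2,2) g=>(4,3,1)
⟦path⟧: (1 2 4; 1 1 3; 4 3 1)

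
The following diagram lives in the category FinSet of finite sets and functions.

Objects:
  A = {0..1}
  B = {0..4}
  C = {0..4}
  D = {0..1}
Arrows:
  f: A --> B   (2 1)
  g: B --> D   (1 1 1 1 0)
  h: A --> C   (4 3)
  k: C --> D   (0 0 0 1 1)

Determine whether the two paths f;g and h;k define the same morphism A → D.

Answer: COMMUTES

Work:
Along f;g (path 1):
  0 f-->2 g-->1
  1 f-->1 g-->1
  ⟦path⟧₁ = (1 1)
Along h;k (path 2):
  0 h-->4 k-->1
  1 h-->3 k-->1
  ⟦path⟧₂ = (1 1)
Equal? equal; square commutes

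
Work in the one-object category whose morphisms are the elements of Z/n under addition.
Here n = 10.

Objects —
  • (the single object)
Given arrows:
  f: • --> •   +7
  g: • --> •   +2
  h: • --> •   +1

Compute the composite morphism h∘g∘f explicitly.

  0 +7≡7 +2≡9 +1≡0  (mod 10)
result: +0

Answer: +0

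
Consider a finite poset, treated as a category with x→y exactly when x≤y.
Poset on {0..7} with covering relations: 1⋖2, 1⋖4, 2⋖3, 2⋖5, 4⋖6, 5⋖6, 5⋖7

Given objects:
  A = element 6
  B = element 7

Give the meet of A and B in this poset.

Answer: A∧B = 5

Derivation:
Common predecessors of 6,7: {1,2,5}
  1 <= 5
  2 <= 5
  5 <= 5
glb = 5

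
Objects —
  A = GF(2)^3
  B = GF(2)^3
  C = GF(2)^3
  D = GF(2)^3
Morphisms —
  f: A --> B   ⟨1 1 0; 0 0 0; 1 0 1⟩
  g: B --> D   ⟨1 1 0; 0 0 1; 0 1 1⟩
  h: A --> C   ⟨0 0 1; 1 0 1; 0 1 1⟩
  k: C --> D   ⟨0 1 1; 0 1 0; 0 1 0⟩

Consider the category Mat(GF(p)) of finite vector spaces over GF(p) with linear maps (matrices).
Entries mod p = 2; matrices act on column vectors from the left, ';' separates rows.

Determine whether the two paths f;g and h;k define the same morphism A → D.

Along f;g (path 1):
  e0=⟨1,0,0⟩ f-->⟨1,0,1⟩ g-->⟨1,1,1⟩
  e1=⟨0,1,0⟩ f-->⟨1,0,0⟩ g-->⟨1,0,0⟩
  e2=⟨0,0,1⟩ f-->⟨0,0,1⟩ g-->⟨0,1,1⟩
  composite₁ = ⟨1 1 0; 1 0 1; 1 0 1⟩
Along h;k (path 2):
  e0=⟨1,0,0⟩ h-->⟨0,1,0⟩ k-->⟨1,1,1⟩
  e1=⟨0,1,0⟩ h-->⟨0,0,1⟩ k-->⟨1,0,0⟩
  e2=⟨0,0,1⟩ h-->⟨1,1,1⟩ k-->⟨0,1,1⟩
  composite₂ = ⟨1 1 0; 1 0 1; 1 0 1⟩
Equal? YES — commutes

Answer: COMMUTES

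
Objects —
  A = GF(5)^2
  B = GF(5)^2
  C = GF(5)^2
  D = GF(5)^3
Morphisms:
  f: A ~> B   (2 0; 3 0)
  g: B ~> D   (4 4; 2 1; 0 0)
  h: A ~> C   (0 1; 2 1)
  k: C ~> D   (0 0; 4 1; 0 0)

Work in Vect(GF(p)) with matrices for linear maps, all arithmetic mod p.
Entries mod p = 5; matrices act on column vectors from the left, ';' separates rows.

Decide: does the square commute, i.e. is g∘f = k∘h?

Answer: COMMUTES

Derivation:
Along f;g (path 1):
  e0=⟨1,0⟩ f~>⟨2,3⟩ g~>⟨0,2,0⟩
  e1=⟨0,1⟩ f~>⟨0,0⟩ g~>⟨0,0,0⟩
  result₁ = (0 0; 2 0; 0 0)
Along h;k (path 2):
  e0=⟨1,0⟩ h~>⟨0,2⟩ k~>⟨0,2,0⟩
  e1=⟨0,1⟩ h~>⟨1,1⟩ k~>⟨0,0,0⟩
  result₂ = (0 0; 2 0; 0 0)
Equal? equal; square commutes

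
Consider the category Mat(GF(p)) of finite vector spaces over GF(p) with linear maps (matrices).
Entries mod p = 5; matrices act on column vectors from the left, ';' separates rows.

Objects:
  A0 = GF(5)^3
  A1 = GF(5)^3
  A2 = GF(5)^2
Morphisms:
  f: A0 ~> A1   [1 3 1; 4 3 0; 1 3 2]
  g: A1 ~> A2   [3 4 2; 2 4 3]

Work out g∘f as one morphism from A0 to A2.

  e0=(1,0,0) f~>(1,4,1) g~>(1,1)
  e1=(0,1,0) f~>(3,3,3) g~>(2,2)
  e2=(0,0,1) f~>(1,0,2) g~>(2,3)
⟦path⟧: [1 2 2; 1 2 3]

Answer: [1 2 2; 1 2 3]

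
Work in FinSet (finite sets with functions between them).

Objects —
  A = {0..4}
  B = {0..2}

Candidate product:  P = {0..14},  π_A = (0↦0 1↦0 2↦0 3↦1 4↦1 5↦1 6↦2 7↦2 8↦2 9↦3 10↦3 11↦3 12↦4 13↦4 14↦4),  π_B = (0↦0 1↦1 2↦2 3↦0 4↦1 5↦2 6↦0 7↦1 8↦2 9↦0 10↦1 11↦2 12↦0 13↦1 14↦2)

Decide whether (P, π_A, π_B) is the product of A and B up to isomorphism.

Answer: VALID PRODUCT

Derivation:
|A|·|B| = 5·3 = 15;  |P| = 15
Check the pairing map k ↦ (π_A(k), π_B(k)):
  0 ↦ (0,0)
  1 ↦ (0,1)
  2 ↦ (0,2)
  3 ↦ (1,0)
  4 ↦ (1,1)
  5 ↦ (1,2)
  6 ↦ (2,0)
  7 ↦ (2,1)
  8 ↦ (2,2)
  9 ↦ (3,0)
  10 ↦ (3,1)
  11 ↦ (3,2)
  12 ↦ (4,0)
  13 ↦ (4,1)
  14 ↦ (4,2)
distinct pairs in image: 15 / 15 needed
  → bijection onto A×B; projections well-typed.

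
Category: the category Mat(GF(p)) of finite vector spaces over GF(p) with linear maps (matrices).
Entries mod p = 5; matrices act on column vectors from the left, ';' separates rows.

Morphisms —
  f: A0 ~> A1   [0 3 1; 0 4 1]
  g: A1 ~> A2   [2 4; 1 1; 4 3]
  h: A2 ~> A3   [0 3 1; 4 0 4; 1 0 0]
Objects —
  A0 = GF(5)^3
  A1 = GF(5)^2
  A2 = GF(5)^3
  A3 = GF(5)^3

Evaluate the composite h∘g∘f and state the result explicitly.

  e0=⟨1,0,0⟩ f~>⟨0,0⟩ g~>⟨0,0,0⟩ h~>⟨0,0,0⟩
  e1=⟨0,1,0⟩ f~>⟨3,4⟩ g~>⟨2,2,4⟩ h~>⟨0,4,2⟩
  e2=⟨0,0,1⟩ f~>⟨1,1⟩ g~>⟨1,2,2⟩ h~>⟨3,2,1⟩
⟦path⟧: [0 0 3; 0 4 2; 0 2 1]

Answer: [0 0 3; 0 4 2; 0 2 1]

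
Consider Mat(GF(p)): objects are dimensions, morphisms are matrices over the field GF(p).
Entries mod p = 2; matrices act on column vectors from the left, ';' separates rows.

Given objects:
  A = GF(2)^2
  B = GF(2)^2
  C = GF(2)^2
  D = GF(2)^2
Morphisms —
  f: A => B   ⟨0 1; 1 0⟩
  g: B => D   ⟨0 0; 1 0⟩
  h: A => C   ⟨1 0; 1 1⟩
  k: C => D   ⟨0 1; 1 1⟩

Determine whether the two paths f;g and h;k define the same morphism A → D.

1) trace f;g:
  e0=(1,0) f=>(0,1) g=>(0,0)
  e1=(0,1) f=>(1,0) g=>(0,1)
  composite₁ = ⟨0 0; 0 1⟩
2) trace h;k:
  e0=(1,0) h=>(1,1) k=>(1,0)
  e1=(0,1) h=>(0,1) k=>(1,1)
  composite₂ = ⟨1 1; 0 1⟩
Equal? distinct morphisms ✗

Answer: DOES NOT COMMUTE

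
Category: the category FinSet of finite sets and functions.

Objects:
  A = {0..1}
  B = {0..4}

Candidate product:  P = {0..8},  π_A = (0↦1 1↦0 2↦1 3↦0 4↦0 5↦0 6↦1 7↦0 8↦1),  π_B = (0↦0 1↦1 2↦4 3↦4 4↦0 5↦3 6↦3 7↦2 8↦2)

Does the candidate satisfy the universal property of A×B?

Answer: NOT A VALID PRODUCT — |P|=9 ≠ |A|·|B|=10

Trace:
|A|·|B| = 2·5 = 10;  |P| = 9
  → cardinalities differ; no bijection possible.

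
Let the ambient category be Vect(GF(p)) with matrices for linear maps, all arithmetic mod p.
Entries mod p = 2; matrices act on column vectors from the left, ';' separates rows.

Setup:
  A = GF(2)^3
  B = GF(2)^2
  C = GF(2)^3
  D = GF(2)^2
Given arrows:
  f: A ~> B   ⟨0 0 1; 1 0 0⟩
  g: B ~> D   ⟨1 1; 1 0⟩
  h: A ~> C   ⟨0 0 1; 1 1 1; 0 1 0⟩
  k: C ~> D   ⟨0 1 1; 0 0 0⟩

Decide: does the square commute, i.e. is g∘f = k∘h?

Answer: DOES NOT COMMUTE

Derivation:
Path 1 = f;g:
  e0=(1,0,0) f~>(0,1) g~>(1,0)
  e1=(0,1,0) f~>(0,0) g~>(0,0)
  e2=(0,0,1) f~>(1,0) g~>(1,1)
  ⟦path⟧₁ = ⟨1 0 1; 0 0 1⟩
Path 2 = h;k:
  e0=(1,0,0) h~>(0,1,0) k~>(1,0)
  e1=(0,1,0) h~>(0,1,1) k~>(0,0)
  e2=(0,0,1) h~>(1,1,0) k~>(1,0)
  ⟦path⟧₂ = ⟨1 0 1; 0 0 0⟩
Equal? distinct morphisms ✗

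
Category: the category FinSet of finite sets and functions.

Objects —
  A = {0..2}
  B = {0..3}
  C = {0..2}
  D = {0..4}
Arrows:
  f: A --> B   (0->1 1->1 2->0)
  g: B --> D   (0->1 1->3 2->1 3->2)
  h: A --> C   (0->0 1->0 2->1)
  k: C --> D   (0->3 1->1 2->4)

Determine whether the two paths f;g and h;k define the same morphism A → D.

Path 1 = f;g:
  0 f-->1 g-->3
  1 f-->1 g-->3
  2 f-->0 g-->1
  ⟦path⟧₁ = (0->3 1->3 2->1)
Path 2 = h;k:
  0 h-->0 k-->3
  1 h-->0 k-->3
  2 h-->1 k-->1
  ⟦path⟧₂ = (0->3 1->3 2->1)
Equal? YES — commutes

Answer: COMMUTES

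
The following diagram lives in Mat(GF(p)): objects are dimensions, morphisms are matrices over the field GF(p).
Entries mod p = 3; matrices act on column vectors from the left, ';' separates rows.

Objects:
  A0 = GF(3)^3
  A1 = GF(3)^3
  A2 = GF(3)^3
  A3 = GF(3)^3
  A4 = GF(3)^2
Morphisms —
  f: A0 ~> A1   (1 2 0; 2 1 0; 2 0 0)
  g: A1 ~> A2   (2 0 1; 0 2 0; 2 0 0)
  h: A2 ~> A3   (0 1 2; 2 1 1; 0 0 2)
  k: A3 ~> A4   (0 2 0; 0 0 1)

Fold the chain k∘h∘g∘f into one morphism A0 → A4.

  e0=⟨1,0,0⟩ f~>⟨1,2,2⟩ g~>⟨1,1,2⟩ h~>⟨2,2,1⟩ k~>⟨1,1⟩
  e1=⟨0,1,0⟩ f~>⟨2,1,0⟩ g~>⟨1,2,1⟩ h~>⟨1,2,2⟩ k~>⟨1,2⟩
  e2=⟨0,0,1⟩ f~>⟨0,0,0⟩ g~>⟨0,0,0⟩ h~>⟨0,0,0⟩ k~>⟨0,0⟩
result: (1 1 0; 1 2 0)

Answer: (1 1 0; 1 2 0)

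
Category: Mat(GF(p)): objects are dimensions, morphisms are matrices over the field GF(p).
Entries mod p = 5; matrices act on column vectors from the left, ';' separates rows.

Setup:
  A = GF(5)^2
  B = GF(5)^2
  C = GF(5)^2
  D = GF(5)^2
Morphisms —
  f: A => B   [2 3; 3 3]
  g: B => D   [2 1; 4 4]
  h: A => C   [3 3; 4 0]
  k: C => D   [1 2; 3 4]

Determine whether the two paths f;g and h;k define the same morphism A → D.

1) trace f;g:
  e0=(1,0) f=>(2,3) g=>(2,0)
  e1=(0,1) f=>(3,3) g=>(4,4)
  result₁ = [2 4; 0 4]
2) trace h;k:
  e0=(1,0) h=>(3,4) k=>(1,0)
  e1=(0,1) h=>(3,0) k=>(3,4)
  result₂ = [1 3; 0 4]
Equal? differ; not commutative

Answer: DOES NOT COMMUTE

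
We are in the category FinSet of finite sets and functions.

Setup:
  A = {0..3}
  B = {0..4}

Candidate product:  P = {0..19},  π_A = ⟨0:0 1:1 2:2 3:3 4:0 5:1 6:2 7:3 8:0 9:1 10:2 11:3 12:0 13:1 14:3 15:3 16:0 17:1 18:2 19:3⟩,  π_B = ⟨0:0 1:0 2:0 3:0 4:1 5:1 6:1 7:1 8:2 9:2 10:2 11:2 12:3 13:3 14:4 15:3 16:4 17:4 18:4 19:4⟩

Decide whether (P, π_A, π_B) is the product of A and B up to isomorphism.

|A|·|B| = 4·5 = 20;  |P| = 20
Check the pairing map k ↦ (π_A(k), π_B(k)):
  0 : (0,0)
  1 : (1,0)
  2 : (2,0)
  3 : (3,0)
  4 : (0,1)
  5 : (1,1)
  6 : (2,1)
  7 : (3,1)
  8 : (0,2)
  9 : (1,2)
  10 : (2,2)
  11 : (3,2)
  12 : (0,3)
  13 : (1,3)
  14 : (3,4)
  15 : (3,3)
  16 : (0,4)
  17 : (1,4)
  18 : (2,4)
  19 : (3,4)  ✗ repeats pair of k=14
distinct pairs in image: 19 / 20 needed
  → (3,4) hit at k=14 and k=19

Answer: NOT A VALID PRODUCT — duplicate pair at indices 19,14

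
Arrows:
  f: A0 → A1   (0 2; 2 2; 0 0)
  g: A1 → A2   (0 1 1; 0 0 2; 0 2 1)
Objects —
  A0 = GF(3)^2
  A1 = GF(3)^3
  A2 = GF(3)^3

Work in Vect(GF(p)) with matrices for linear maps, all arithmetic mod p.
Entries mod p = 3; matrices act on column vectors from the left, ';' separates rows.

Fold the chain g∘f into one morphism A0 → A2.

Answer: (2 2; 0 0; 1 1)

Work:
  e0=(1,0) f→(0,2,0) g→(2,0,1)
  e1=(0,1) f→(2,2,0) g→(2,0,1)
composite: (2 2; 0 0; 1 1)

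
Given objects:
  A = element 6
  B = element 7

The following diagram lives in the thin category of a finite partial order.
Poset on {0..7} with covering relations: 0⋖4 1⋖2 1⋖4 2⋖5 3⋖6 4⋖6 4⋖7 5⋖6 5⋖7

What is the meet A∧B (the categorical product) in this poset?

Common predecessors of 6,7: {0,1,2,4,5}
  maximal lower bounds 4 and 5 are incomparable: neither 4≤5 nor 5≤4
→ no greatest lower bound exists

Answer: NO MEET EXISTS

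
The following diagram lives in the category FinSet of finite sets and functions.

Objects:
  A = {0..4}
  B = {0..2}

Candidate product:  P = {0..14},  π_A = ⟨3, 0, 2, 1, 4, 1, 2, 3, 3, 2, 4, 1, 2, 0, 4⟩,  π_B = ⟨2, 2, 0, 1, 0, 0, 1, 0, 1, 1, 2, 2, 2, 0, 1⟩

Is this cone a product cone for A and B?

Answer: NOT A VALID PRODUCT — duplicate pair at indices 9,6

Work:
|A|·|B| = 5·3 = 15;  |P| = 15
Check the pairing map k ↦ (π_A(k), π_B(k)):
  0 ↦ (3,2)
  1 ↦ (0,2)
  2 ↦ (2,0)
  3 ↦ (1,1)
  4 ↦ (4,0)
  5 ↦ (1,0)
  6 ↦ (2,1)
  7 ↦ (3,0)
  8 ↦ (3,1)
  9 ↦ (2,1)  ✗ repeats pair of k=6
  10 ↦ (4,2)
  11 ↦ (1,2)
  12 ↦ (2,2)
  13 ↦ (0,0)
  14 ↦ (4,1)
distinct pairs in image: 14 / 15 needed
  → (2,1) hit at k=6 and k=9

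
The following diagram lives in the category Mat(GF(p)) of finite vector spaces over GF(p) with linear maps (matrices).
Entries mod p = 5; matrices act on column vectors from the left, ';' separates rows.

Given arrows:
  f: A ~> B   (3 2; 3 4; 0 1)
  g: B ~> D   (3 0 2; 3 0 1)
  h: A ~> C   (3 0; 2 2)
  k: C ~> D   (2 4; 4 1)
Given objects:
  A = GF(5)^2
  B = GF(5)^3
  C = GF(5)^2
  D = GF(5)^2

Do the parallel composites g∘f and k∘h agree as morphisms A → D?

Answer: COMMUTES

Trace:
1) trace f;g:
  e0=(1,0) f~>(3,3,0) g~>(4,4)
  e1=(0,1) f~>(2,4,1) g~>(3,2)
  result₁ = (4 3; 4 2)
2) trace h;k:
  e0=(1,0) h~>(3,2) k~>(4,4)
  e1=(0,1) h~>(0,2) k~>(3,2)
  result₂ = (4 3; 4 2)
Equal? equal; square commutes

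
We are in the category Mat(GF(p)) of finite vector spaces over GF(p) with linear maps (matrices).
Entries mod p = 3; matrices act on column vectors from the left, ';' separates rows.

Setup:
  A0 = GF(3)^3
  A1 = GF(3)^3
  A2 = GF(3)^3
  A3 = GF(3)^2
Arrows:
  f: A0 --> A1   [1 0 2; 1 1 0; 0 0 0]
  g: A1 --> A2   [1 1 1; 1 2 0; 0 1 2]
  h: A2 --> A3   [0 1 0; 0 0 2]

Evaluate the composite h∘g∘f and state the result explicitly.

  e0=(1,0,0) f-->(1,1,0) g-->(2,0,1) h-->(0,2)
  e1=(0,1,0) f-->(0,1,0) g-->(1,2,1) h-->(2,2)
  e2=(0,0,1) f-->(2,0,0) g-->(2,2,0) h-->(2,0)
composite: [0 2 2; 2 2 0]

Answer: [0 2 2; 2 2 0]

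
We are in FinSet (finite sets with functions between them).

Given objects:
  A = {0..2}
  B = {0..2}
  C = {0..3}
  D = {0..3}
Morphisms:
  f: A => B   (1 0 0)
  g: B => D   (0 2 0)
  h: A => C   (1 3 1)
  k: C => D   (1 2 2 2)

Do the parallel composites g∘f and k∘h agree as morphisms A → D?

Path 1 = f;g:
  0 f=>1 g=>2
  1 f=>0 g=>0
  2 f=>0 g=>0
  result₁ = (2 0 0)
Path 2 = h;k:
  0 h=>1 k=>2
  1 h=>3 k=>2
  2 h=>1 k=>2
  result₂ = (2 2 2)
Equal? distinct morphisms ✗

Answer: DOES NOT COMMUTE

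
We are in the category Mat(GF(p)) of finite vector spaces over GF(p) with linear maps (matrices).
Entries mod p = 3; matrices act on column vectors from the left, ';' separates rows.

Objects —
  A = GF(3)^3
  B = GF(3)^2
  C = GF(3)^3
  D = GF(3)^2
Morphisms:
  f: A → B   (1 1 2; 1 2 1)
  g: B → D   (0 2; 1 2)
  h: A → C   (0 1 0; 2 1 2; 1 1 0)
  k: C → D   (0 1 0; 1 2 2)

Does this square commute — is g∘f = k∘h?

1) trace f;g:
  e0=(1,0,0) f→(1,1) g→(2,0)
  e1=(0,1,0) f→(1,2) g→(1,2)
  e2=(0,0,1) f→(2,1) g→(2,1)
  composite₁ = (2 1 2; 0 2 1)
2) trace h;k:
  e0=(1,0,0) h→(0,2,1) k→(2,0)
  e1=(0,1,0) h→(1,1,1) k→(1,2)
  e2=(0,0,1) h→(0,2,0) k→(2,1)
  composite₂ = (2 1 2; 0 2 1)
Equal? equal; square commutes

Answer: COMMUTES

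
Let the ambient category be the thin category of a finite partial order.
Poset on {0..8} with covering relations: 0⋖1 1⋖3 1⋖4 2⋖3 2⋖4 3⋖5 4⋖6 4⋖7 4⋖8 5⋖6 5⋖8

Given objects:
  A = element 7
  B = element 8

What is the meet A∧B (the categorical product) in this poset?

Answer: A∧B = 4

Derivation:
{x : x≤A ∧ x≤B} = {0,1,2,4}  (A=7, B=8)
  0 ≤ 4
  1 ≤ 4
  2 ≤ 4
  4 ≤ 4
glb = 4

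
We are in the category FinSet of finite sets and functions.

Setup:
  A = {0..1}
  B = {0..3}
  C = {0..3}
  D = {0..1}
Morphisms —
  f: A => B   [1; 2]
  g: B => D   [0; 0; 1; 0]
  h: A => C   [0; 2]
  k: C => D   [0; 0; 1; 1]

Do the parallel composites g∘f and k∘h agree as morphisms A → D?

1) trace f;g:
  0 f=>1 g=>0
  1 f=>2 g=>1
  result₁ = [0; 1]
2) trace h;k:
  0 h=>0 k=>0
  1 h=>2 k=>1
  result₂ = [0; 1]
Equal? equal; square commutes

Answer: COMMUTES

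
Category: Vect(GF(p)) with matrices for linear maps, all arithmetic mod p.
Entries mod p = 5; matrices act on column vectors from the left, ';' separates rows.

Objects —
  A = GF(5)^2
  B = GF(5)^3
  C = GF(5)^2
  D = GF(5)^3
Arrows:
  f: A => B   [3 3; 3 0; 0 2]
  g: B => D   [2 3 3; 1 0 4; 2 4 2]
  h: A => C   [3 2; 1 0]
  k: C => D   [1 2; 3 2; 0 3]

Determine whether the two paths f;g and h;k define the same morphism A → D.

Path 1 = f;g:
  e0=⟨1,0⟩ f=>⟨3,3,0⟩ g=>⟨0,3,3⟩
  e1=⟨0,1⟩ f=>⟨3,0,2⟩ g=>⟨2,1,0⟩
  ⟦path⟧₁ = [0 2; 3 1; 3 0]
Path 2 = h;k:
  e0=⟨1,0⟩ h=>⟨3,1⟩ k=>⟨0,1,3⟩
  e1=⟨0,1⟩ h=>⟨2,0⟩ k=>⟨2,1,0⟩
  ⟦path⟧₂ = [0 2; 1 1; 3 0]
Equal? NO — does not commute

Answer: DOES NOT COMMUTE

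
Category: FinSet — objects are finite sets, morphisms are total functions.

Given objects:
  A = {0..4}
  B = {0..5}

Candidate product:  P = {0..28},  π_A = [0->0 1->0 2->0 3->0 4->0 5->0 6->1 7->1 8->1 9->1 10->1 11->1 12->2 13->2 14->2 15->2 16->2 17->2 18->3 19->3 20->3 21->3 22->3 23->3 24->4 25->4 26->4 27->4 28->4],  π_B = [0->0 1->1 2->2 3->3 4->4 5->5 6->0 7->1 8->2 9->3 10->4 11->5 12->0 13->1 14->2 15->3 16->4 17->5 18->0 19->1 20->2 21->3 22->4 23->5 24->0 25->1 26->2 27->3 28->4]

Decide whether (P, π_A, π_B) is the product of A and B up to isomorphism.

Answer: NOT A VALID PRODUCT — |P|=29 ≠ |A|·|B|=30

Derivation:
|A|·|B| = 5·6 = 30;  |P| = 29
  → cardinalities differ; no bijection possible.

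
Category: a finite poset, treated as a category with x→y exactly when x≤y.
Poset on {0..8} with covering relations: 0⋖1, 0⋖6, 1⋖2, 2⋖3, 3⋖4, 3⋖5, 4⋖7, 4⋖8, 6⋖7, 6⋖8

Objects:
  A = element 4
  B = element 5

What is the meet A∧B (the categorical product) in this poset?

Lower bounds of A=4 and B=5: {0,1,2,3}
  0 ⊑ 3
  1 ⊑ 3
  2 ⊑ 3
  3 ⊑ 3
glb = 3

Answer: A∧B = 3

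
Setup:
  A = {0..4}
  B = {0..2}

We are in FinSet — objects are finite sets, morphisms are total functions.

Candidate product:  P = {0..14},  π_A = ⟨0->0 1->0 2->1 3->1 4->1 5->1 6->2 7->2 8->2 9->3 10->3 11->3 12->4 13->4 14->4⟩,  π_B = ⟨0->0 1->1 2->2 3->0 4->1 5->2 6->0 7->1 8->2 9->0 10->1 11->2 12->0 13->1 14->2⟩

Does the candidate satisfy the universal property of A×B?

Answer: NOT A VALID PRODUCT — duplicate pair at indices 5,2

Work:
|A|·|B| = 5·3 = 15;  |P| = 15
Check the pairing map k ↦ (π_A(k), π_B(k)):
  0 -> (0,0)
  1 -> (0,1)
  2 -> (1,2)
  3 -> (1,0)
  4 -> (1,1)
  5 -> (1,2)  ✗ repeats pair of k=2
  6 -> (2,0)
  7 -> (2,1)
  8 -> (2,2)
  9 -> (3,0)
  10 -> (3,1)
  11 -> (3,2)
  12 -> (4,0)
  13 -> (4,1)
  14 -> (4,2)
distinct pairs in image: 14 / 15 needed
  → (1,2) hit at k=2 and k=5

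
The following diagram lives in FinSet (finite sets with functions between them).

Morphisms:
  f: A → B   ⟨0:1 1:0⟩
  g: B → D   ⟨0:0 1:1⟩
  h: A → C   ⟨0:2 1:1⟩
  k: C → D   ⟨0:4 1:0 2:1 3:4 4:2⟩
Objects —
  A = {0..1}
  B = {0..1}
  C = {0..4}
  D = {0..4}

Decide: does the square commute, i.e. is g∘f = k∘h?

Path 1 = f;g:
  0 f→1 g→1
  1 f→0 g→0
  composite₁ = ⟨0:1 1:0⟩
Path 2 = h;k:
  0 h→2 k→1
  1 h→1 k→0
  composite₂ = ⟨0:1 1:0⟩
Equal? YES — commutes

Answer: COMMUTES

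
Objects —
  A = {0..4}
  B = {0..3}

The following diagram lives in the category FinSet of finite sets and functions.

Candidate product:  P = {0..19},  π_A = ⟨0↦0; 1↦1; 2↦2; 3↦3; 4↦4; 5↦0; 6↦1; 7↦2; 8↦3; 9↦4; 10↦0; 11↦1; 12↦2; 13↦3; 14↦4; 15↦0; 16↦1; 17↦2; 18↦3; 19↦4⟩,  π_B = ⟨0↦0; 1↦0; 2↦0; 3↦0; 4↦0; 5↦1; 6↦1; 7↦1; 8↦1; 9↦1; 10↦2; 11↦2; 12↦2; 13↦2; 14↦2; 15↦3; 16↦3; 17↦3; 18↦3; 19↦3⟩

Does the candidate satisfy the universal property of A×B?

|A|·|B| = 5·4 = 20;  |P| = 20
Check the pairing map k ↦ (π_A(k), π_B(k)):
  0 ↦ (0,0)
  1 ↦ (1,0)
  2 ↦ (2,0)
  3 ↦ (3,0)
  4 ↦ (4,0)
  5 ↦ (0,1)
  6 ↦ (1,1)
  7 ↦ (2,1)
  8 ↦ (3,1)
  9 ↦ (4,1)
  10 ↦ (0,2)
  11 ↦ (1,2)
  12 ↦ (2,2)
  13 ↦ (3,2)
  14 ↦ (4,2)
  15 ↦ (0,3)
  16 ↦ (1,3)
  17 ↦ (2,3)
  18 ↦ (3,3)
  19 ↦ (4,3)
distinct pairs in image: 20 / 20 needed
  → bijection onto A×B; projections well-typed.

Answer: VALID PRODUCT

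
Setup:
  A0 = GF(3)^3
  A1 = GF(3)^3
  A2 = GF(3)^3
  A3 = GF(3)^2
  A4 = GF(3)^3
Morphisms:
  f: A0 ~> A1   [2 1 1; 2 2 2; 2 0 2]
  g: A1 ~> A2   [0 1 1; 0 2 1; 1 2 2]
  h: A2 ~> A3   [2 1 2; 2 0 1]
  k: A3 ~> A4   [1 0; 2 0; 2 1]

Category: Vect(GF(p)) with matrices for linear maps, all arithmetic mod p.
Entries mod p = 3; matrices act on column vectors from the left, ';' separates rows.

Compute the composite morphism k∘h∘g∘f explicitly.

  e0=⟨1,0,0⟩ f~>⟨2,2,2⟩ g~>⟨1,0,1⟩ h~>⟨1,0⟩ k~>⟨1,2,2⟩
  e1=⟨0,1,0⟩ f~>⟨1,2,0⟩ g~>⟨2,1,2⟩ h~>⟨0,0⟩ k~>⟨0,0,0⟩
  e2=⟨0,0,1⟩ f~>⟨1,2,2⟩ g~>⟨1,0,0⟩ h~>⟨2,2⟩ k~>⟨2,1,0⟩
result: [1 0 2; 2 0 1; 2 0 0]

Answer: [1 0 2; 2 0 1; 2 0 0]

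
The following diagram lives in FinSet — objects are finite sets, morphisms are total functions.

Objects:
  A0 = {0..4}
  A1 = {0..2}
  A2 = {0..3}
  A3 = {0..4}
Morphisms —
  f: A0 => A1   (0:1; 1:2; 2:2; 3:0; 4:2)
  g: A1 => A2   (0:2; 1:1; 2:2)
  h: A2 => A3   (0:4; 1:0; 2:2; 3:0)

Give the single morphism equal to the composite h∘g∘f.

  0 f=>1 g=>1 h=>0
  1 f=>2 g=>2 h=>2
  2 f=>2 g=>2 h=>2
  3 f=>0 g=>2 h=>2
  4 f=>2 g=>2 h=>2
composite: (0:0; 1:2; 2:2; 3:2; 4:2)

Answer: (0:0; 1:2; 2:2; 3:2; 4:2)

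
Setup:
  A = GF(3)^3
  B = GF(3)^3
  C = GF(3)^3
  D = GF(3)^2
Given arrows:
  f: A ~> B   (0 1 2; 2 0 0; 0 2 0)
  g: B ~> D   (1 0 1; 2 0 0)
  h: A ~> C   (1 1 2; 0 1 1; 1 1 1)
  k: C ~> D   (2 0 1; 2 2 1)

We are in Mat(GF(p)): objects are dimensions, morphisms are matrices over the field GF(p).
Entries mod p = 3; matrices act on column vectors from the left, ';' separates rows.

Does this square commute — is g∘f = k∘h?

Along f;g (path 1):
  e0=⟨1,0,0⟩ f~>⟨0,2,0⟩ g~>⟨0,0⟩
  e1=⟨0,1,0⟩ f~>⟨1,0,2⟩ g~>⟨0,2⟩
  e2=⟨0,0,1⟩ f~>⟨2,0,0⟩ g~>⟨2,1⟩
  composite₁ = (0 0 2; 0 2 1)
Along h;k (path 2):
  e0=⟨1,0,0⟩ h~>⟨1,0,1⟩ k~>⟨0,0⟩
  e1=⟨0,1,0⟩ h~>⟨1,1,1⟩ k~>⟨0,2⟩
  e2=⟨0,0,1⟩ h~>⟨2,1,1⟩ k~>⟨2,1⟩
  composite₂ = (0 0 2; 0 2 1)
Equal? equal; square commutes

Answer: COMMUTES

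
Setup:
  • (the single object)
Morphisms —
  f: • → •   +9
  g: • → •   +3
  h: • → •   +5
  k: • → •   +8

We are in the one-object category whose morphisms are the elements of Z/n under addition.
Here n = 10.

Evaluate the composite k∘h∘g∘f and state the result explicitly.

  0 +9≡9 +3≡2 +5≡7 +8≡5  (mod 10)
result: +5

Answer: +5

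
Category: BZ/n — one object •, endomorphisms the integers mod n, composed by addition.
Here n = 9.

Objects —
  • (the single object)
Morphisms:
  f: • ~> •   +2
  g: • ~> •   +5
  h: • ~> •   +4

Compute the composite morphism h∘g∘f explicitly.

Answer: +2

Trace:
  0 +2≡2 +5≡7 +4≡2  (mod 9)
result: +2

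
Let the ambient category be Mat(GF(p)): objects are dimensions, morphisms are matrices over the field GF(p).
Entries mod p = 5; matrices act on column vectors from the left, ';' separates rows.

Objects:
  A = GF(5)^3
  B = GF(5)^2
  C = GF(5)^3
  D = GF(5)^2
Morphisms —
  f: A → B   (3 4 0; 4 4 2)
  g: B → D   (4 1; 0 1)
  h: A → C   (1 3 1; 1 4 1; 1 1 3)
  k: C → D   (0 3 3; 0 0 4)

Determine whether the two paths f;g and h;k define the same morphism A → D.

Path 1 = f;g:
  e0=(1,0,0) f→(3,4) g→(1,4)
  e1=(0,1,0) f→(4,4) g→(0,4)
  e2=(0,0,1) f→(0,2) g→(2,2)
  result₁ = (1 0 2; 4 4 2)
Path 2 = h;k:
  e0=(1,0,0) h→(1,1,1) k→(1,4)
  e1=(0,1,0) h→(3,4,1) k→(0,4)
  e2=(0,0,1) h→(1,1,3) k→(2,2)
  result₂ = (1 0 2; 4 4 2)
Equal? YES — commutes

Answer: COMMUTES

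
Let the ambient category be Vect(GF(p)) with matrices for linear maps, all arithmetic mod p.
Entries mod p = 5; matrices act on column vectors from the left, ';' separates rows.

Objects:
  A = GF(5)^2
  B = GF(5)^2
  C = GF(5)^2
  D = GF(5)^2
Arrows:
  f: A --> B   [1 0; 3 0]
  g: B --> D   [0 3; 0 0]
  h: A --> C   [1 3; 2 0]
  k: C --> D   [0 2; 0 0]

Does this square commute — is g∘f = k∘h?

Path 1 = f;g:
  e0=[1,0] f-->[1,3] g-->[4,0]
  e1=[0,1] f-->[0,0] g-->[0,0]
  ⟦path⟧₁ = [4 0; 0 0]
Path 2 = h;k:
  e0=[1,0] h-->[1,2] k-->[4,0]
  e1=[0,1] h-->[3,0] k-->[0,0]
  ⟦path⟧₂ = [4 0; 0 0]
Equal? same morphism ✓

Answer: COMMUTES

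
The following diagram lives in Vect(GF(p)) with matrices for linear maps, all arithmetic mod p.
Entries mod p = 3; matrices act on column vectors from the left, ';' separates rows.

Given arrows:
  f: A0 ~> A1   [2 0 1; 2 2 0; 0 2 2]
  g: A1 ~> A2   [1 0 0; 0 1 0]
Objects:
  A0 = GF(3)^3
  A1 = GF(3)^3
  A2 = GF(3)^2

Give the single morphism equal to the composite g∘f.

Answer: [2 0 1; 2 2 0]

Trace:
  e0=(1,0,0) f~>(2,2,0) g~>(2,2)
  e1=(0,1,0) f~>(0,2,2) g~>(0,2)
  e2=(0,0,1) f~>(1,0,2) g~>(1,0)
result: [2 0 1; 2 2 0]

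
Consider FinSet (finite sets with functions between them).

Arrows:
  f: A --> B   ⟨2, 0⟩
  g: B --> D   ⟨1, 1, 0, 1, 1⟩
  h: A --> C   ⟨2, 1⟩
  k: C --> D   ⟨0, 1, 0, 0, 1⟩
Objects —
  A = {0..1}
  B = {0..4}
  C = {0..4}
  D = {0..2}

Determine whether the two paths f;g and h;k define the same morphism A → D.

Answer: COMMUTES

Trace:
1) trace f;g:
  0 f-->2 g-->0
  1 f-->0 g-->1
  ⟦path⟧₁ = ⟨0, 1⟩
2) trace h;k:
  0 h-->2 k-->0
  1 h-->1 k-->1
  ⟦path⟧₂ = ⟨0, 1⟩
Equal? same morphism ✓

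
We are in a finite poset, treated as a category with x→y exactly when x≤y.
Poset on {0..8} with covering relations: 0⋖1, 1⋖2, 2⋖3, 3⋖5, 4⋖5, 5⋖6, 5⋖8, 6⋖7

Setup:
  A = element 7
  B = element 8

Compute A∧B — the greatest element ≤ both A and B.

Answer: A∧B = 5

Work:
Lower bounds of A=7 and B=8: {0,1,2,3,4,5}
  0 ≤ 5
  1 ≤ 5
  2 ≤ 5
  3 ≤ 5
  4 ≤ 5
  5 ≤ 5
glb = 5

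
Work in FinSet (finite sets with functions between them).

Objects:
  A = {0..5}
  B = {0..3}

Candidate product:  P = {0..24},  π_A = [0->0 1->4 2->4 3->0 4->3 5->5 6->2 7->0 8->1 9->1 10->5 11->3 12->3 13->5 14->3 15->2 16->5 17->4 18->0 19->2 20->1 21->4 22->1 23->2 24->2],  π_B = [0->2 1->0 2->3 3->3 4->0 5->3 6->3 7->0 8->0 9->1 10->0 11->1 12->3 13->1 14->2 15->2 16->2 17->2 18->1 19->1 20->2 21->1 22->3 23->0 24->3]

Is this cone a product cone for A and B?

|A|·|B| = 6·4 = 24;  |P| = 25
  → cardinalities differ; no bijection possible.

Answer: NOT A VALID PRODUCT — |P|=25 ≠ |A|·|B|=24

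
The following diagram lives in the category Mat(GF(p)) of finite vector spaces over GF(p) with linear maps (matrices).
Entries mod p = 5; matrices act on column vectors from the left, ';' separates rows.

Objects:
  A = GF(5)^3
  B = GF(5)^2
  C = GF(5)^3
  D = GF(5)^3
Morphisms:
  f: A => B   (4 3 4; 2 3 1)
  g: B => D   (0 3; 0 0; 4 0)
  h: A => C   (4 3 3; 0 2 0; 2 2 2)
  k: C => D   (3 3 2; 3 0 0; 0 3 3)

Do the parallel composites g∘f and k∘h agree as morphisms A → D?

1) trace f;g:
  e0=(1,0,0) f=>(4,2) g=>(1,0,1)
  e1=(0,1,0) f=>(3,3) g=>(4,0,2)
  e2=(0,0,1) f=>(4,1) g=>(3,0,1)
  result₁ = (1 4 3; 0 0 0; 1 2 1)
2) trace h;k:
  e0=(1,0,0) h=>(4,0,2) k=>(1,2,1)
  e1=(0,1,0) h=>(3,2,2) k=>(4,4,2)
  e2=(0,0,1) h=>(3,0,2) k=>(3,4,1)
  result₂ = (1 4 3; 2 4 4; 1 2 1)
Equal? distinct morphisms ✗

Answer: DOES NOT COMMUTE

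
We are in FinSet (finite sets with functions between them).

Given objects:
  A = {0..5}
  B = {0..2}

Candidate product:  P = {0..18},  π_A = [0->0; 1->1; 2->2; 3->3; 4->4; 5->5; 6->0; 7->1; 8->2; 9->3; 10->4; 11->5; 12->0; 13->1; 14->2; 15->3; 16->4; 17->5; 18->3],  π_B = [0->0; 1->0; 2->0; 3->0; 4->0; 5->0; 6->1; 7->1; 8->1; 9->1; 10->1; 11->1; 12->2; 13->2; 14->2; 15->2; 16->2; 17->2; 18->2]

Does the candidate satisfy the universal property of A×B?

Answer: NOT A VALID PRODUCT — |P|=19 ≠ |A|·|B|=18

Work:
|A|·|B| = 6·3 = 18;  |P| = 19
  → cardinalities differ; no bijection possible.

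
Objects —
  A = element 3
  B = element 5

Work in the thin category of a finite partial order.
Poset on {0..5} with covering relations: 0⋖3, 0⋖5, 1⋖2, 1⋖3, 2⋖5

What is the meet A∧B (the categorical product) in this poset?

Lower bounds of A=3 and B=5: {0,1}
  maximal lower bounds 0 and 1 are incomparable: neither 0≤1 nor 1≤0
→ no greatest lower bound exists

Answer: NO MEET EXISTS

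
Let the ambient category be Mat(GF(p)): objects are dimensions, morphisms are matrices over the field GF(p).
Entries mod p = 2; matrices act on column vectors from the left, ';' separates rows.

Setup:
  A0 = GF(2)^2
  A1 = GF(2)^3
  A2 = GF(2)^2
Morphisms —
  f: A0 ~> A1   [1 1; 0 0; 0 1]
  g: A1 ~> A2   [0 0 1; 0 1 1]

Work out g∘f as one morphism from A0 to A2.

Answer: [0 1; 0 1]

Derivation:
  e0=[1,0] f~>[1,0,0] g~>[0,0]
  e1=[0,1] f~>[1,0,1] g~>[1,1]
composite: [0 1; 0 1]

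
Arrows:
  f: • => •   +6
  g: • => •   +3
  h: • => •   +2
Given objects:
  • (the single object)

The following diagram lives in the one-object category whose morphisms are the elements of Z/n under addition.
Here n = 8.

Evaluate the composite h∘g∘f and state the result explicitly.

  0 +6≡6 +3≡1 +2≡3  (mod 8)
composite: +3

Answer: +3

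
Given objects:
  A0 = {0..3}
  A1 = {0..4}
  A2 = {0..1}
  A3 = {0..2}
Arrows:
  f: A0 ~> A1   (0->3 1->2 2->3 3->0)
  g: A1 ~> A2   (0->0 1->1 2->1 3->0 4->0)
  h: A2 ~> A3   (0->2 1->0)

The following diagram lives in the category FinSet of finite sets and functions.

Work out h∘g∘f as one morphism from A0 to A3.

  0 f~>3 g~>0 h~>2
  1 f~>2 g~>1 h~>0
  2 f~>3 g~>0 h~>2
  3 f~>0 g~>0 h~>2
result: (0->2 1->0 2->2 3->2)

Answer: (0->2 1->0 2->2 3->2)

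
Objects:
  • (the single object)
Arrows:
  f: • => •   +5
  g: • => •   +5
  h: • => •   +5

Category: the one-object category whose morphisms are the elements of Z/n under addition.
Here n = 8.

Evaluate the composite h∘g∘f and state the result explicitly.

Answer: +7

Trace:
  0 +5≡5 +5≡2 +5≡7  (mod 8)
result: +7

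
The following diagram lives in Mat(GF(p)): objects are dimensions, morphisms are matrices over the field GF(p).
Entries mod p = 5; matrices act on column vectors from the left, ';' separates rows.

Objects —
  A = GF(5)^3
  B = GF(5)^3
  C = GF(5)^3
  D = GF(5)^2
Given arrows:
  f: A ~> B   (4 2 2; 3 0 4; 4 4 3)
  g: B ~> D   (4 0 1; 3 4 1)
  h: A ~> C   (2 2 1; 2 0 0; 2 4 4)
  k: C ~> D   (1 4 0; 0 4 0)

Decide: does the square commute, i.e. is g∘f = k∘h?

Answer: COMMUTES

Work:
Along f;g (path 1):
  e0=(1,0,0) f~>(4,3,4) g~>(0,3)
  e1=(0,1,0) f~>(2,0,4) g~>(2,0)
  e2=(0,0,1) f~>(2,4,3) g~>(1,0)
  ⟦path⟧₁ = (0 2 1; 3 0 0)
Along h;k (path 2):
  e0=(1,0,0) h~>(2,2,2) k~>(0,3)
  e1=(0,1,0) h~>(2,0,4) k~>(2,0)
  e2=(0,0,1) h~>(1,0,4) k~>(1,0)
  ⟦path⟧₂ = (0 2 1; 3 0 0)
Equal? same morphism ✓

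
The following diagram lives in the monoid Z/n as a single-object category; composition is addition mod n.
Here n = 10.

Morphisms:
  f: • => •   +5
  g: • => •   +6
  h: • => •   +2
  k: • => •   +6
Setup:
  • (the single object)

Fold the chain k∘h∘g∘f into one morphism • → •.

  0 +5≡5 +6≡1 +2≡3 +6≡9  (mod 10)
⟦path⟧: +9

Answer: +9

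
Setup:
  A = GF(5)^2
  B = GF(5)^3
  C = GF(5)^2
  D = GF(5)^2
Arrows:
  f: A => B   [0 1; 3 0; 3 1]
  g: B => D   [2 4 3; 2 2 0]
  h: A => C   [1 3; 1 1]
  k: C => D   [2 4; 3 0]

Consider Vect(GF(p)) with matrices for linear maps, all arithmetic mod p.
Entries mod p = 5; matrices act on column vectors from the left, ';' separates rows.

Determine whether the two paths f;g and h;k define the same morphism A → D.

Along f;g (path 1):
  e0=[1,0] f=>[0,3,3] g=>[1,1]
  e1=[0,1] f=>[1,0,1] g=>[0,2]
  result₁ = [1 0; 1 2]
Along h;k (path 2):
  e0=[1,0] h=>[1,1] k=>[1,3]
  e1=[0,1] h=>[3,1] k=>[0,4]
  result₂ = [1 0; 3 4]
Equal? distinct morphisms ✗

Answer: DOES NOT COMMUTE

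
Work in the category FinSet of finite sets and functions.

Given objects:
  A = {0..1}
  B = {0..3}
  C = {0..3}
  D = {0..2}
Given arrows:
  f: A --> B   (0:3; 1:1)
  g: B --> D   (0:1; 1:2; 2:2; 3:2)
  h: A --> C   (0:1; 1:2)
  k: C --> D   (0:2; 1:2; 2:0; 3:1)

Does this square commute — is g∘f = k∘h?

Answer: DOES NOT COMMUTE

Trace:
1) trace f;g:
  0 f-->3 g-->2
  1 f-->1 g-->2
  composite₁ = (0:2; 1:2)
2) trace h;k:
  0 h-->1 k-->2
  1 h-->2 k-->0
  composite₂ = (0:2; 1:0)
Equal? distinct morphisms ✗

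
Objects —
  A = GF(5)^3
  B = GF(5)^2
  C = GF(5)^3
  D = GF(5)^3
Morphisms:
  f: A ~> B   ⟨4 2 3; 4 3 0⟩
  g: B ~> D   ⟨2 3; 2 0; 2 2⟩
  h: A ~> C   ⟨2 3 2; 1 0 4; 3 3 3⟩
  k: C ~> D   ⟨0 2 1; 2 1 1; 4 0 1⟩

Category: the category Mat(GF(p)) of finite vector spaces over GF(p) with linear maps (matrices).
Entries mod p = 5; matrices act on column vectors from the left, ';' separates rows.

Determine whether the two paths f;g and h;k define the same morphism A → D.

1) trace f;g:
  e0=⟨1,0,0⟩ f~>⟨4,4⟩ g~>⟨0,3,1⟩
  e1=⟨0,1,0⟩ f~>⟨2,3⟩ g~>⟨3,4,0⟩
  e2=⟨0,0,1⟩ f~>⟨3,0⟩ g~>⟨1,1,1⟩
  composite₁ = ⟨0 3 1; 3 4 1; 1 0 1⟩
2) trace h;k:
  e0=⟨1,0,0⟩ h~>⟨2,1,3⟩ k~>⟨0,3,1⟩
  e1=⟨0,1,0⟩ h~>⟨3,0,3⟩ k~>⟨3,4,0⟩
  e2=⟨0,0,1⟩ h~>⟨2,4,3⟩ k~>⟨1,1,1⟩
  composite₂ = ⟨0 3 1; 3 4 1; 1 0 1⟩
Equal? same morphism ✓

Answer: COMMUTES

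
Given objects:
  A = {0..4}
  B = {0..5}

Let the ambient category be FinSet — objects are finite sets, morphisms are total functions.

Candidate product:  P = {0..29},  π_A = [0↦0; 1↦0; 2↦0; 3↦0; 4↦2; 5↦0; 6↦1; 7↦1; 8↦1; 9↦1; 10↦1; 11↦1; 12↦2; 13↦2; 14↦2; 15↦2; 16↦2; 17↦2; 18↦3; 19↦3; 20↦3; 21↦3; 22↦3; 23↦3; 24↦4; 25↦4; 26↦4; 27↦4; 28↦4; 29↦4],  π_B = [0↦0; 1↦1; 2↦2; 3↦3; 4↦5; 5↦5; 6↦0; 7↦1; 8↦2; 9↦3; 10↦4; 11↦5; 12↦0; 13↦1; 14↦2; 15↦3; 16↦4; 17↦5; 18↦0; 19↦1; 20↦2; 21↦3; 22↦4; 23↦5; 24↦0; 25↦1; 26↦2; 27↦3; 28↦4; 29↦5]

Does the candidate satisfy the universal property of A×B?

|A|·|B| = 5·6 = 30;  |P| = 30
Check the pairing map k ↦ (π_A(k), π_B(k)):
  0 ↦ (0,0)
  1 ↦ (0,1)
  2 ↦ (0,2)
  3 ↦ (0,3)
  4 ↦ (2,5)
  5 ↦ (0,5)
  6 ↦ (1,0)
  7 ↦ (1,1)
  8 ↦ (1,2)
  9 ↦ (1,3)
  10 ↦ (1,4)
  11 ↦ (1,5)
  12 ↦ (2,0)
  13 ↦ (2,1)
  14 ↦ (2,2)
  15 ↦ (2,3)
  16 ↦ (2,4)
  17 ↦ (2,5)  ✗ repeats pair of k=4
  18 ↦ (3,0)
  19 ↦ (3,1)
  20 ↦ (3,2)
  21 ↦ (3,3)
  22 ↦ (3,4)
  23 ↦ (3,5)
  24 ↦ (4,0)
  25 ↦ (4,1)
  26 ↦ (4,2)
  27 ↦ (4,3)
  28 ↦ (4,4)
  29 ↦ (4,5)
distinct pairs in image: 29 / 30 needed
  → (2,5) hit at k=4 and k=17

Answer: NOT A VALID PRODUCT — duplicate pair at indices 17,4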